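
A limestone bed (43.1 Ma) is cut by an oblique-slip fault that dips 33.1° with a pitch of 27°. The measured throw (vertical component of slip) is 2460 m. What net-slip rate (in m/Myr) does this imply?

230 m/Myr

dip-slip = throw / sin(dip) = 2460 / sin(33.1°) = 4505 m
net slip = dip-slip / sin(rake) = 4505 / sin(27°) = 9922 m
rate = 9922 m / 43.1 Ma = 0.000230 m/yr = 230 m/Myr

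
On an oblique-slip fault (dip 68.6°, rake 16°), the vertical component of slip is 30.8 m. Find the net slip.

120 m

dip-slip = throw / sin(dip) = 30.8 / sin(68.6°) = 33.08 m
net slip = dip-slip / sin(rake) = 33.08 / sin(16°) = 120 m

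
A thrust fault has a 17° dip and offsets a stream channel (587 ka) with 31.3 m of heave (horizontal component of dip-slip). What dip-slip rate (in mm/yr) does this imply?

0.0558 mm/yr

dip-slip = heave / cos(dip) = 31.3 m / cos(17°) = 32.73 m
rate = 32.73 m / 587 ka = 0.0000558 m/yr = 0.0558 mm/yr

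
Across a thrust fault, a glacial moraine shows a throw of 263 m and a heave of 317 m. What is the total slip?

net slip = √(throw² + heave²) = √(263² + 317²) = 412 m

412 m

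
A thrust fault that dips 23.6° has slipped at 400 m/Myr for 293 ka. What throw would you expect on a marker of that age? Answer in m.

46.9 m

dip-slip = rate × time = 400 m/Myr × 293 ka = 117.2 m
throw = dip-slip × sin(dip) = 117.2 × sin(23.6°) = 46.9 m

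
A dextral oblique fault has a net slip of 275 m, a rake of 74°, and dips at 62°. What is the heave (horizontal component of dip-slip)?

124 m

dip-slip = net slip × sin(rake) = 275 m × sin(74°) = 264.3 m
heave = dip-slip × cos(dip) = 264.3 × cos(62°) = 124 m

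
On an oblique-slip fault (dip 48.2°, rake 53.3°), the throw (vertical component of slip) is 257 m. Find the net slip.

dip-slip = throw / sin(dip) = 257 / sin(48.2°) = 344.7 m
net slip = dip-slip / sin(rake) = 344.7 / sin(53.3°) = 430 m

430 m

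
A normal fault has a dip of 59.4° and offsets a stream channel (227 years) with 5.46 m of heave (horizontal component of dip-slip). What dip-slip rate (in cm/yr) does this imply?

4.73 cm/yr

dip-slip = heave / cos(dip) = 5.46 m / cos(59.4°) = 10.73 m
rate = 10.73 m / 227 years = 0.0473 m/yr = 4.73 cm/yr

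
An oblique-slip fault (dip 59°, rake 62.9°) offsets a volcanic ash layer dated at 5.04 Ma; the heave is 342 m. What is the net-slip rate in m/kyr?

0.148 m/kyr

dip-slip = heave / cos(dip) = 342 / cos(59°) = 664 m
net slip = dip-slip / sin(rake) = 664 / sin(62.9°) = 745.9 m
rate = 745.9 m / 5.04 Ma = 0.000148 m/yr = 0.148 m/kyr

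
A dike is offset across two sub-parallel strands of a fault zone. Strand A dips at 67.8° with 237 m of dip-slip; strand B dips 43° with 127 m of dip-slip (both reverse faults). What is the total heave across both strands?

182 m

heave_A = 237 × cos(67.8°) = 89.55 m
heave_B = 127 × cos(43°) = 92.88 m
total = 89.55 + 92.88 = 182 m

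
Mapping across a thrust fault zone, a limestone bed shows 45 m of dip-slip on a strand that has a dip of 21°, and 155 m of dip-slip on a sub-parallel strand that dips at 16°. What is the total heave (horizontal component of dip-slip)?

heave_A = 45 × cos(21°) = 42.01 m
heave_B = 155 × cos(16°) = 149 m
total = 42.01 + 149 = 191 m

191 m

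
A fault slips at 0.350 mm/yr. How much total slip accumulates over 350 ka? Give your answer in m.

slip = rate × time = 0.350 mm/yr × 350 ka = 122 m

122 m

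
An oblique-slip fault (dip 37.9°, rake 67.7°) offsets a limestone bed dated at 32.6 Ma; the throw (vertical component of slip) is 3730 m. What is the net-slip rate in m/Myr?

dip-slip = throw / sin(dip) = 3730 / sin(37.9°) = 6072 m
net slip = dip-slip / sin(rake) = 6072 / sin(67.7°) = 6563 m
rate = 6563 m / 32.6 Ma = 0.000201 m/yr = 201 m/Myr

201 m/Myr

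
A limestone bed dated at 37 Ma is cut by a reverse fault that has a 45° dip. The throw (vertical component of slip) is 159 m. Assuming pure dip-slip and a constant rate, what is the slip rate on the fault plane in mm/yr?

dip-slip = throw / sin(dip) = 159 m / sin(45°) = 224.9 m
rate = 224.9 m / 37 Ma = 0.00000608 m/yr = 0.00608 mm/yr

0.00608 mm/yr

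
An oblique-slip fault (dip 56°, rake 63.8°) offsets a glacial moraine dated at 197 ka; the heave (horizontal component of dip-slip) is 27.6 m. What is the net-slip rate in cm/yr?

dip-slip = heave / cos(dip) = 27.6 / cos(56°) = 49.36 m
net slip = dip-slip / sin(rake) = 49.36 / sin(63.8°) = 55.01 m
rate = 55.01 m / 197 ka = 0.000279 m/yr = 0.0279 cm/yr

0.0279 cm/yr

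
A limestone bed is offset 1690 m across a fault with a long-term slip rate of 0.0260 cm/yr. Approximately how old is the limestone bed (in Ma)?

age = offset / rate = 1690 m / (0.0260 cm/yr) = 6.5e+06 yr = 6.50 Ma

6.50 Ma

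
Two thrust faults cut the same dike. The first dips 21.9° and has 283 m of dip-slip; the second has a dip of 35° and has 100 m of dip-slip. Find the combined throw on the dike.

throw_A = 283 × sin(21.9°) = 105.6 m
throw_B = 100 × sin(35°) = 57.36 m
total = 105.6 + 57.36 = 163 m

163 m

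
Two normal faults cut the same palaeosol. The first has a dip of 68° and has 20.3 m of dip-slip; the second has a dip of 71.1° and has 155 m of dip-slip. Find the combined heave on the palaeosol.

57.8 m

heave_A = 20.3 × cos(68°) = 7.605 m
heave_B = 155 × cos(71.1°) = 50.21 m
total = 7.605 + 50.21 = 57.8 m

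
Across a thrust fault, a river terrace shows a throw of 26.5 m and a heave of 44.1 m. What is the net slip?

net slip = √(throw² + heave²) = √(26.5² + 44.1²) = 51.4 m

51.4 m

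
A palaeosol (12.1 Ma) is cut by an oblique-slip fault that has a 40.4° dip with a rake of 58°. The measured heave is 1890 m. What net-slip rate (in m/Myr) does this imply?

dip-slip = heave / cos(dip) = 1890 / cos(40.4°) = 2482 m
net slip = dip-slip / sin(rake) = 2482 / sin(58°) = 2927 m
rate = 2927 m / 12.1 Ma = 0.000242 m/yr = 242 m/Myr

242 m/Myr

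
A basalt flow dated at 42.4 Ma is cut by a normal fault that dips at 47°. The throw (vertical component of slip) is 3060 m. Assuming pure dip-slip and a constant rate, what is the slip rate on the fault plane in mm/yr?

0.0987 mm/yr

dip-slip = throw / sin(dip) = 3060 m / sin(47°) = 4184 m
rate = 4184 m / 42.4 Ma = 0.0000987 m/yr = 0.0987 mm/yr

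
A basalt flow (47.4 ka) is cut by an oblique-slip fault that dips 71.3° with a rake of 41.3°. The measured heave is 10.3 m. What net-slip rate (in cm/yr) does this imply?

dip-slip = heave / cos(dip) = 10.3 / cos(71.3°) = 32.13 m
net slip = dip-slip / sin(rake) = 32.13 / sin(41.3°) = 48.68 m
rate = 48.68 m / 47.4 ka = 0.00103 m/yr = 0.103 cm/yr

0.103 cm/yr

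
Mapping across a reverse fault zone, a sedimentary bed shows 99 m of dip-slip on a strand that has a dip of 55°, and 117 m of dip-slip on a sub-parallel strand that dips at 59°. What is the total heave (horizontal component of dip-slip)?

heave_A = 99 × cos(55°) = 56.78 m
heave_B = 117 × cos(59°) = 60.26 m
total = 56.78 + 60.26 = 117 m

117 m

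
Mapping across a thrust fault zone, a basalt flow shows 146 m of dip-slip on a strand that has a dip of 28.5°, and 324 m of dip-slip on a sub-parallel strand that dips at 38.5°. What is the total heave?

382 m

heave_A = 146 × cos(28.5°) = 128.3 m
heave_B = 324 × cos(38.5°) = 253.6 m
total = 128.3 + 253.6 = 382 m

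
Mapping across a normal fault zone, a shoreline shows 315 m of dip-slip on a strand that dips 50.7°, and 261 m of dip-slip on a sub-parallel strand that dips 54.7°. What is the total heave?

heave_A = 315 × cos(50.7°) = 199.5 m
heave_B = 261 × cos(54.7°) = 150.8 m
total = 199.5 + 150.8 = 350 m

350 m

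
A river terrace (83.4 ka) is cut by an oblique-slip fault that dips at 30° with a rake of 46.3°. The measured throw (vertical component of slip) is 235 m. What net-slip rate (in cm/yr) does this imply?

0.779 cm/yr

dip-slip = throw / sin(dip) = 235 / sin(30°) = 470 m
net slip = dip-slip / sin(rake) = 470 / sin(46.3°) = 650.1 m
rate = 650.1 m / 83.4 ka = 0.00779 m/yr = 0.779 cm/yr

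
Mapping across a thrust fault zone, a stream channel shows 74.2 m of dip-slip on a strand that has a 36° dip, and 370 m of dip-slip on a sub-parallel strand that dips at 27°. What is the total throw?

throw_A = 74.2 × sin(36°) = 43.61 m
throw_B = 370 × sin(27°) = 168 m
total = 43.61 + 168 = 212 m

212 m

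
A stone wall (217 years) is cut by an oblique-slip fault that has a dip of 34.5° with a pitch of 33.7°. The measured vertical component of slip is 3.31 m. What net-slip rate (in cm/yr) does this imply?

dip-slip = throw / sin(dip) = 3.31 / sin(34.5°) = 5.844 m
net slip = dip-slip / sin(rake) = 5.844 / sin(33.7°) = 10.53 m
rate = 10.53 m / 217 years = 0.0485 m/yr = 4.85 cm/yr

4.85 cm/yr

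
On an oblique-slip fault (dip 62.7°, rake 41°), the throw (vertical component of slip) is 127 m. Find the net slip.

218 m

dip-slip = throw / sin(dip) = 127 / sin(62.7°) = 142.9 m
net slip = dip-slip / sin(rake) = 142.9 / sin(41°) = 218 m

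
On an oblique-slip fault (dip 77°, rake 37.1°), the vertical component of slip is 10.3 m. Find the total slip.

dip-slip = throw / sin(dip) = 10.3 / sin(77°) = 10.57 m
net slip = dip-slip / sin(rake) = 10.57 / sin(37.1°) = 17.5 m

17.5 m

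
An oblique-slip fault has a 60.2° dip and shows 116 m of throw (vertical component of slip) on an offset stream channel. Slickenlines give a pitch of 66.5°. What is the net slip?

dip-slip = throw / sin(dip) = 116 / sin(60.2°) = 133.7 m
net slip = dip-slip / sin(rake) = 133.7 / sin(66.5°) = 146 m

146 m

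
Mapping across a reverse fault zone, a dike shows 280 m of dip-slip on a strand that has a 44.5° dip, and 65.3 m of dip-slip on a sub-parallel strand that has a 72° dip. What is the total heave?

heave_A = 280 × cos(44.5°) = 199.7 m
heave_B = 65.3 × cos(72°) = 20.18 m
total = 199.7 + 20.18 = 220 m

220 m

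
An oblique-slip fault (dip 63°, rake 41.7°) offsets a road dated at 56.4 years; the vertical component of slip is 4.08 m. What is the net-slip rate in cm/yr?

12.2 cm/yr

dip-slip = throw / sin(dip) = 4.08 / sin(63°) = 4.579 m
net slip = dip-slip / sin(rake) = 4.579 / sin(41.7°) = 6.883 m
rate = 6.883 m / 56.4 years = 0.122 m/yr = 12.2 cm/yr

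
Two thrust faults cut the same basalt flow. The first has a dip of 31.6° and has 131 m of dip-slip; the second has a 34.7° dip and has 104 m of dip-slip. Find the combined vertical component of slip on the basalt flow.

throw_A = 131 × sin(31.6°) = 68.64 m
throw_B = 104 × sin(34.7°) = 59.21 m
total = 68.64 + 59.21 = 128 m

128 m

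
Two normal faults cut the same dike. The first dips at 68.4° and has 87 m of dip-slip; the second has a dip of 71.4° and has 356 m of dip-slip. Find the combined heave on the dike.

heave_A = 87 × cos(68.4°) = 32.03 m
heave_B = 356 × cos(71.4°) = 113.5 m
total = 32.03 + 113.5 = 146 m

146 m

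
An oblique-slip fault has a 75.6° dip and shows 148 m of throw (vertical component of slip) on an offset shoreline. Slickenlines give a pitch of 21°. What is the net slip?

dip-slip = throw / sin(dip) = 148 / sin(75.6°) = 152.8 m
net slip = dip-slip / sin(rake) = 152.8 / sin(21°) = 426 m

426 m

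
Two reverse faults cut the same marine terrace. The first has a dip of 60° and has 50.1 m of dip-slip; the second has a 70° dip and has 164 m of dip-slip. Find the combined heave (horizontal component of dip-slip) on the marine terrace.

heave_A = 50.1 × cos(60°) = 25.05 m
heave_B = 164 × cos(70°) = 56.09 m
total = 25.05 + 56.09 = 81.1 m

81.1 m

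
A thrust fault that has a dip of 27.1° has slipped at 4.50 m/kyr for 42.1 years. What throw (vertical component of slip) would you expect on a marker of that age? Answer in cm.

dip-slip = rate × time = 4.50 m/kyr × 42.1 years = 0.1894 m
throw = dip-slip × sin(dip) = 0.1894 × sin(27.1°) = 0.0863 m = 8.63 cm

8.63 cm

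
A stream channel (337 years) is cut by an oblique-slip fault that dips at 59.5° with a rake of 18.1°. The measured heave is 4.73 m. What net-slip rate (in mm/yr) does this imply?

dip-slip = heave / cos(dip) = 4.73 / cos(59.5°) = 9.319 m
net slip = dip-slip / sin(rake) = 9.319 / sin(18.1°) = 30 m
rate = 30 m / 337 years = 0.0890 m/yr = 89 mm/yr

89 mm/yr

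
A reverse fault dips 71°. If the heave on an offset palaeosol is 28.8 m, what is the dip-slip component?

88.5 m

dip-slip = heave / cos(dip) = 28.8 / cos(71°) = 88.5 m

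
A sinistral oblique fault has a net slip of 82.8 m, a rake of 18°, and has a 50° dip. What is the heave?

dip-slip = net slip × sin(rake) = 82.8 m × sin(18°) = 25.59 m
heave = dip-slip × cos(dip) = 25.59 × cos(50°) = 16.4 m

16.4 m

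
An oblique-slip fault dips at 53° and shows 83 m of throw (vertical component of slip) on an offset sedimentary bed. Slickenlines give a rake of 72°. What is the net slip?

109 m

dip-slip = throw / sin(dip) = 83 / sin(53°) = 103.9 m
net slip = dip-slip / sin(rake) = 103.9 / sin(72°) = 109 m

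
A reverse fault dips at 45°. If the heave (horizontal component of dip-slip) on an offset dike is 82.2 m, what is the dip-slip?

dip-slip = heave / cos(dip) = 82.2 / cos(45°) = 116 m

116 m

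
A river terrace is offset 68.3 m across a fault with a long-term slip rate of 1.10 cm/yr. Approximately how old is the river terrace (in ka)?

age = offset / rate = 68.3 m / (1.10 cm/yr) = 6210 yr = 6.21 ka

6.21 ka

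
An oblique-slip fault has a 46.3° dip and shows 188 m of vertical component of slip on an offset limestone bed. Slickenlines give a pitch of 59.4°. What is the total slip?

dip-slip = throw / sin(dip) = 188 / sin(46.3°) = 260 m
net slip = dip-slip / sin(rake) = 260 / sin(59.4°) = 302 m

302 m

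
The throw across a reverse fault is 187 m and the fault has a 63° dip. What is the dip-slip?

210 m

dip-slip = throw / sin(dip) = 187 / sin(63°) = 210 m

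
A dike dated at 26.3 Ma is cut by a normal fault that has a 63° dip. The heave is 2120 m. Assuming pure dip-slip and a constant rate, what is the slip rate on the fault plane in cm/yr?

dip-slip = heave / cos(dip) = 2120 m / cos(63°) = 4670 m
rate = 4670 m / 26.3 Ma = 0.000178 m/yr = 0.0178 cm/yr

0.0178 cm/yr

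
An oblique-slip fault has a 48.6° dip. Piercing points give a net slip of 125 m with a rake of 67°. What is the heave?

76.1 m

dip-slip = net slip × sin(rake) = 125 m × sin(67°) = 115.1 m
heave = dip-slip × cos(dip) = 115.1 × cos(48.6°) = 76.1 m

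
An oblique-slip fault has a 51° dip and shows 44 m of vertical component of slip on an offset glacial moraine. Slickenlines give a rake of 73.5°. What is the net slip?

dip-slip = throw / sin(dip) = 44 / sin(51°) = 56.62 m
net slip = dip-slip / sin(rake) = 56.62 / sin(73.5°) = 59 m

59 m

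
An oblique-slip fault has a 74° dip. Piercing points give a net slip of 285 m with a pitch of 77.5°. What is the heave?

76.7 m

dip-slip = net slip × sin(rake) = 285 m × sin(77.5°) = 278.2 m
heave = dip-slip × cos(dip) = 278.2 × cos(74°) = 76.7 m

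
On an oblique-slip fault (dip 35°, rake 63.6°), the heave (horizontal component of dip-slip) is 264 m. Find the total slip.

dip-slip = heave / cos(dip) = 264 / cos(35°) = 322.3 m
net slip = dip-slip / sin(rake) = 322.3 / sin(63.6°) = 360 m

360 m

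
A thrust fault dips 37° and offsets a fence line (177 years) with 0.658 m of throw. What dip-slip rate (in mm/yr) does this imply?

6.18 mm/yr

dip-slip = throw / sin(dip) = 0.658 m / sin(37°) = 1.093 m
rate = 1.093 m / 177 years = 0.00618 m/yr = 6.18 mm/yr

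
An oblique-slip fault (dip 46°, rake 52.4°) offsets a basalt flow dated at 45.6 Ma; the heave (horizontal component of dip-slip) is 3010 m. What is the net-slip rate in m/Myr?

dip-slip = heave / cos(dip) = 3010 / cos(46°) = 4333 m
net slip = dip-slip / sin(rake) = 4333 / sin(52.4°) = 5469 m
rate = 5469 m / 45.6 Ma = 0.000120 m/yr = 120 m/Myr

120 m/Myr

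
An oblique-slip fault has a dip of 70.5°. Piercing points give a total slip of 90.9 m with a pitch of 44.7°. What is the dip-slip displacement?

63.9 m

dip-slip = net slip × sin(rake) = 90.9 m × sin(44.7°) = 63.9 m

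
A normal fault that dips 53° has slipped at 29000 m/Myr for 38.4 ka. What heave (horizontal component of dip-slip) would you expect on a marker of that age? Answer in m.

dip-slip = rate × time = 29000 m/Myr × 38.4 ka = 1114 m
heave = dip-slip × cos(dip) = 1114 × cos(53°) = 670 m

670 m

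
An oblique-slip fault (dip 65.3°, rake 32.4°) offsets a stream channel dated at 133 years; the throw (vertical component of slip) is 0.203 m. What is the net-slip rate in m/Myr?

dip-slip = throw / sin(dip) = 0.203 / sin(65.3°) = 0.2234 m
net slip = dip-slip / sin(rake) = 0.2234 / sin(32.4°) = 0.4170 m
rate = 0.4170 m / 133 years = 0.00314 m/yr = 3140 m/Myr

3140 m/Myr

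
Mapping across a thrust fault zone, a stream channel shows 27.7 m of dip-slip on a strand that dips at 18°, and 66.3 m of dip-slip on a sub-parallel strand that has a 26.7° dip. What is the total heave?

heave_A = 27.7 × cos(18°) = 26.34 m
heave_B = 66.3 × cos(26.7°) = 59.23 m
total = 26.34 + 59.23 = 85.6 m

85.6 m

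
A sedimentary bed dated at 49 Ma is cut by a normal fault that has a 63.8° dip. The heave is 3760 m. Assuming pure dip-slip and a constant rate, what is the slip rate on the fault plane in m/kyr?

dip-slip = heave / cos(dip) = 3760 m / cos(63.8°) = 8516 m
rate = 8516 m / 49 Ma = 0.000174 m/yr = 0.174 m/kyr

0.174 m/kyr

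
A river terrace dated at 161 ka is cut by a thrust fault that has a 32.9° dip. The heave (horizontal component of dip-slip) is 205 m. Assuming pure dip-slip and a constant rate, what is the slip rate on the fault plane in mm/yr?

dip-slip = heave / cos(dip) = 205 m / cos(32.9°) = 244.2 m
rate = 244.2 m / 161 ka = 0.00152 m/yr = 1.52 mm/yr

1.52 mm/yr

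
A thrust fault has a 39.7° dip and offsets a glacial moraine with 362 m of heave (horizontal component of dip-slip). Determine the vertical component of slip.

301 m

throw = heave × tan(dip) = 362 × tan(39.7°) = 301 m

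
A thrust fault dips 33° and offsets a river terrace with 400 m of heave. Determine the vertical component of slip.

throw = heave × tan(dip) = 400 × tan(33°) = 260 m

260 m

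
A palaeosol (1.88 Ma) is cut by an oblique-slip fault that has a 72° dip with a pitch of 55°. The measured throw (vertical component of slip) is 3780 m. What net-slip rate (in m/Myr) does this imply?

2580 m/Myr

dip-slip = throw / sin(dip) = 3780 / sin(72°) = 3975 m
net slip = dip-slip / sin(rake) = 3975 / sin(55°) = 4852 m
rate = 4852 m / 1.88 Ma = 0.00258 m/yr = 2580 m/Myr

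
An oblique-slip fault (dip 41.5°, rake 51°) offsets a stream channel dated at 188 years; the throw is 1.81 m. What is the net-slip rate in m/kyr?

18.7 m/kyr

dip-slip = throw / sin(dip) = 1.81 / sin(41.5°) = 2.732 m
net slip = dip-slip / sin(rake) = 2.732 / sin(51°) = 3.515 m
rate = 3.515 m / 188 years = 0.0187 m/yr = 18.7 m/kyr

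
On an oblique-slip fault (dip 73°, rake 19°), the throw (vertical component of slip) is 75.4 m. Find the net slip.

242 m

dip-slip = throw / sin(dip) = 75.4 / sin(73°) = 78.85 m
net slip = dip-slip / sin(rake) = 78.85 / sin(19°) = 242 m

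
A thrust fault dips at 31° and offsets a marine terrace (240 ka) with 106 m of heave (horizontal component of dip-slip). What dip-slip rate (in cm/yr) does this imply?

0.0515 cm/yr

dip-slip = heave / cos(dip) = 106 m / cos(31°) = 123.7 m
rate = 123.7 m / 240 ka = 0.000515 m/yr = 0.0515 cm/yr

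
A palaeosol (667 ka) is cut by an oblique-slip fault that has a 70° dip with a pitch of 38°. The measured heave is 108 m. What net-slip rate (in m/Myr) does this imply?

769 m/Myr

dip-slip = heave / cos(dip) = 108 / cos(70°) = 315.8 m
net slip = dip-slip / sin(rake) = 315.8 / sin(38°) = 512.9 m
rate = 512.9 m / 667 ka = 0.000769 m/yr = 769 m/Myr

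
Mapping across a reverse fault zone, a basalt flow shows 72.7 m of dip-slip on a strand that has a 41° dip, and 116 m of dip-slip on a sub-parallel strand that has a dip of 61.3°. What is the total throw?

throw_A = 72.7 × sin(41°) = 47.70 m
throw_B = 116 × sin(61.3°) = 101.7 m
total = 47.70 + 101.7 = 149 m

149 m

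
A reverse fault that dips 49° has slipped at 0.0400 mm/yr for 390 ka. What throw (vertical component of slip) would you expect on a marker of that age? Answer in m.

dip-slip = rate × time = 0.0400 mm/yr × 390 ka = 15.60 m
throw = dip-slip × sin(dip) = 15.60 × sin(49°) = 11.8 m

11.8 m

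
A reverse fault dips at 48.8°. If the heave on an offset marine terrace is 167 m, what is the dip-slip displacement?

dip-slip = heave / cos(dip) = 167 / cos(48.8°) = 254 m

254 m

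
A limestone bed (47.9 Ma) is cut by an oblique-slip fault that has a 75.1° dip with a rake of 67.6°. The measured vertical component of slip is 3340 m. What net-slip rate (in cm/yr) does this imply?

dip-slip = throw / sin(dip) = 3340 / sin(75.1°) = 3456 m
net slip = dip-slip / sin(rake) = 3456 / sin(67.6°) = 3738 m
rate = 3738 m / 47.9 Ma = 0.0000780 m/yr = 0.00780 cm/yr

0.00780 cm/yr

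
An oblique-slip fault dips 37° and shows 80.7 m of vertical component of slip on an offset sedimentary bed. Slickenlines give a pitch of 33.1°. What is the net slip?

dip-slip = throw / sin(dip) = 80.7 / sin(37°) = 134.1 m
net slip = dip-slip / sin(rake) = 134.1 / sin(33.1°) = 246 m

246 m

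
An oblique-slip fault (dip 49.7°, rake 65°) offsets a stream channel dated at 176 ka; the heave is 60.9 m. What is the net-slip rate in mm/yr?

0.590 mm/yr

dip-slip = heave / cos(dip) = 60.9 / cos(49.7°) = 94.16 m
net slip = dip-slip / sin(rake) = 94.16 / sin(65°) = 103.9 m
rate = 103.9 m / 176 ka = 0.000590 m/yr = 0.590 mm/yr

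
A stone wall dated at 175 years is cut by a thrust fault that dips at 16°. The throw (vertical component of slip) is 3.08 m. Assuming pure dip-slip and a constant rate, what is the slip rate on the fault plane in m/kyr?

63.9 m/kyr

dip-slip = throw / sin(dip) = 3.08 m / sin(16°) = 11.17 m
rate = 11.17 m / 175 years = 0.0639 m/yr = 63.9 m/kyr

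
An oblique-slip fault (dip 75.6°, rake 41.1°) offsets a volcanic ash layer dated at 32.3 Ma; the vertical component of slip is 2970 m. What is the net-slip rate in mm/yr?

0.144 mm/yr

dip-slip = throw / sin(dip) = 2970 / sin(75.6°) = 3066 m
net slip = dip-slip / sin(rake) = 3066 / sin(41.1°) = 4665 m
rate = 4665 m / 32.3 Ma = 0.000144 m/yr = 0.144 mm/yr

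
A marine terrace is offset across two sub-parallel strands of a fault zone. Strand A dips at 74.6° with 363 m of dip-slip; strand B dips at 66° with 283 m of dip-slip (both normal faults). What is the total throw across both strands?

608 m

throw_A = 363 × sin(74.6°) = 350 m
throw_B = 283 × sin(66°) = 258.5 m
total = 350 + 258.5 = 608 m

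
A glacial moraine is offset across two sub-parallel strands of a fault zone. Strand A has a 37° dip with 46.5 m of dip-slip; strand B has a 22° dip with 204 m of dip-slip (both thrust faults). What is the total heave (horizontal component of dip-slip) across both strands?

heave_A = 46.5 × cos(37°) = 37.14 m
heave_B = 204 × cos(22°) = 189.1 m
total = 37.14 + 189.1 = 226 m

226 m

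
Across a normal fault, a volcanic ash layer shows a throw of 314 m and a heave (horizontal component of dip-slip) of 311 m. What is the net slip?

net slip = √(throw² + heave²) = √(314² + 311²) = 442 m

442 m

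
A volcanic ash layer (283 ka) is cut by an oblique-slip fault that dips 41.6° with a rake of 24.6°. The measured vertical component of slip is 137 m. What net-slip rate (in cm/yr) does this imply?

dip-slip = throw / sin(dip) = 137 / sin(41.6°) = 206.3 m
net slip = dip-slip / sin(rake) = 206.3 / sin(24.6°) = 495.7 m
rate = 495.7 m / 283 ka = 0.00175 m/yr = 0.175 cm/yr

0.175 cm/yr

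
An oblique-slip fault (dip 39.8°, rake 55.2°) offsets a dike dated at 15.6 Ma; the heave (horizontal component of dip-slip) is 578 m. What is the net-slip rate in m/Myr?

58.7 m/Myr

dip-slip = heave / cos(dip) = 578 / cos(39.8°) = 752.3 m
net slip = dip-slip / sin(rake) = 752.3 / sin(55.2°) = 916.2 m
rate = 916.2 m / 15.6 Ma = 0.0000587 m/yr = 58.7 m/Myr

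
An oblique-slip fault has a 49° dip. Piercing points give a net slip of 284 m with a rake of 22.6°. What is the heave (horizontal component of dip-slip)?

dip-slip = net slip × sin(rake) = 284 m × sin(22.6°) = 109.1 m
heave = dip-slip × cos(dip) = 109.1 × cos(49°) = 71.6 m

71.6 m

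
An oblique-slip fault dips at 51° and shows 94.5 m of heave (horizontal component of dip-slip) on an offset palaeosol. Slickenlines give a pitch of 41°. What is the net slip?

229 m

dip-slip = heave / cos(dip) = 94.5 / cos(51°) = 150.2 m
net slip = dip-slip / sin(rake) = 150.2 / sin(41°) = 229 m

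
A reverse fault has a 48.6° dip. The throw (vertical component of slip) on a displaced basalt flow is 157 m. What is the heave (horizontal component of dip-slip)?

138 m

heave = throw / tan(dip) = 157 / tan(48.6°) = 138 m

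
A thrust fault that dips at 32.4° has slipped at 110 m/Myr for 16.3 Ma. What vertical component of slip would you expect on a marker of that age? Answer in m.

dip-slip = rate × time = 110 m/Myr × 16.3 Ma = 1793 m
throw = dip-slip × sin(dip) = 1793 × sin(32.4°) = 961 m

961 m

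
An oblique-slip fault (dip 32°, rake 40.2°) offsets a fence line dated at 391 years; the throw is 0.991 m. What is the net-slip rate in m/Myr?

dip-slip = throw / sin(dip) = 0.991 / sin(32°) = 1.870 m
net slip = dip-slip / sin(rake) = 1.870 / sin(40.2°) = 2.897 m
rate = 2.897 m / 391 years = 0.00741 m/yr = 7410 m/Myr

7410 m/Myr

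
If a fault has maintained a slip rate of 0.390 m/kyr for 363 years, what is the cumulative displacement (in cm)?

slip = rate × time = 0.390 m/kyr × 363 years = 0.142 m = 14.2 cm

14.2 cm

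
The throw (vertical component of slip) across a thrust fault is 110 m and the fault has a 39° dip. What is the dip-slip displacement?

dip-slip = throw / sin(dip) = 110 / sin(39°) = 175 m

175 m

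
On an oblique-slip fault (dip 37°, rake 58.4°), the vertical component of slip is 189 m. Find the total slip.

dip-slip = throw / sin(dip) = 189 / sin(37°) = 314 m
net slip = dip-slip / sin(rake) = 314 / sin(58.4°) = 369 m

369 m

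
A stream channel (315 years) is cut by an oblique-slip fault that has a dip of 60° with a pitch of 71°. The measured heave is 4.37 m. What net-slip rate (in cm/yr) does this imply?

dip-slip = heave / cos(dip) = 4.37 / cos(60°) = 8.740 m
net slip = dip-slip / sin(rake) = 8.740 / sin(71°) = 9.244 m
rate = 9.244 m / 315 years = 0.0293 m/yr = 2.93 cm/yr

2.93 cm/yr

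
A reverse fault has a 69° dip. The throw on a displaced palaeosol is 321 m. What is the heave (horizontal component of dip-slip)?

123 m

heave = throw / tan(dip) = 321 / tan(69°) = 123 m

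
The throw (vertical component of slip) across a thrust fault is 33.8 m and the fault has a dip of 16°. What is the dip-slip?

dip-slip = throw / sin(dip) = 33.8 / sin(16°) = 123 m

123 m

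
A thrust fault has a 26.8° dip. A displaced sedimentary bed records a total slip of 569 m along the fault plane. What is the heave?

508 m

heave = dip-slip × cos(dip) = 569 m × cos(26.8°) = 508 m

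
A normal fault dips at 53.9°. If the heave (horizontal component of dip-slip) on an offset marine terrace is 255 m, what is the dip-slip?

433 m

dip-slip = heave / cos(dip) = 255 / cos(53.9°) = 433 m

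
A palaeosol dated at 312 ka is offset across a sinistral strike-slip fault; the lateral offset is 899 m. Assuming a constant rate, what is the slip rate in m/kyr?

2.88 m/kyr

rate = 899 m / 312 ka = 0.00288 m/yr = 2.88 m/kyr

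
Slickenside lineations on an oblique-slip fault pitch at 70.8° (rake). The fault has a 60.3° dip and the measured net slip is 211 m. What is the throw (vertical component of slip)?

173 m

dip-slip = net slip × sin(rake) = 211 m × sin(70.8°) = 199.3 m
throw = dip-slip × sin(dip) = 199.3 × sin(60.3°) = 173 m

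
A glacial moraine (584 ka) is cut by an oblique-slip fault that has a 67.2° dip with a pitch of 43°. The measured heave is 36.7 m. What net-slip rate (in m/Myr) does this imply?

dip-slip = heave / cos(dip) = 36.7 / cos(67.2°) = 94.71 m
net slip = dip-slip / sin(rake) = 94.71 / sin(43°) = 138.9 m
rate = 138.9 m / 584 ka = 0.000238 m/yr = 238 m/Myr

238 m/Myr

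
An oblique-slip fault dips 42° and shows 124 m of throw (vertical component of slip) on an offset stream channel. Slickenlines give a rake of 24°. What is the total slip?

456 m

dip-slip = throw / sin(dip) = 124 / sin(42°) = 185.3 m
net slip = dip-slip / sin(rake) = 185.3 / sin(24°) = 456 m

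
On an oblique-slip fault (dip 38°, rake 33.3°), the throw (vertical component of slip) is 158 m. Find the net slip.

dip-slip = throw / sin(dip) = 158 / sin(38°) = 256.6 m
net slip = dip-slip / sin(rake) = 256.6 / sin(33.3°) = 467 m

467 m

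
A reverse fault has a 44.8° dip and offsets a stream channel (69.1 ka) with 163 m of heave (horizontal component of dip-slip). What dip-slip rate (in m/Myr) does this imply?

dip-slip = heave / cos(dip) = 163 m / cos(44.8°) = 229.7 m
rate = 229.7 m / 69.1 ka = 0.00332 m/yr = 3320 m/Myr

3320 m/Myr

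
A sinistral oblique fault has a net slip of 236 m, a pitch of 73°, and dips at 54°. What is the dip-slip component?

dip-slip = net slip × sin(rake) = 236 m × sin(73°) = 226 m

226 m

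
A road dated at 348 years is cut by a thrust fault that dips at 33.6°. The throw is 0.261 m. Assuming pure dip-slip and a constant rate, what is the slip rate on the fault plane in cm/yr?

dip-slip = throw / sin(dip) = 0.261 m / sin(33.6°) = 0.4716 m
rate = 0.4716 m / 348 years = 0.00136 m/yr = 0.136 cm/yr

0.136 cm/yr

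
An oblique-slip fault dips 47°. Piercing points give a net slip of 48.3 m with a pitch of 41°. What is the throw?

23.2 m

dip-slip = net slip × sin(rake) = 48.3 m × sin(41°) = 31.69 m
throw = dip-slip × sin(dip) = 31.69 × sin(47°) = 23.2 m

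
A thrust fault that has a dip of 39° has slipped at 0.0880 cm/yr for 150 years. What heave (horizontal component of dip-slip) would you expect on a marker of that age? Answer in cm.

10.3 cm

dip-slip = rate × time = 0.0880 cm/yr × 150 years = 0.1320 m
heave = dip-slip × cos(dip) = 0.1320 × cos(39°) = 0.103 m = 10.3 cm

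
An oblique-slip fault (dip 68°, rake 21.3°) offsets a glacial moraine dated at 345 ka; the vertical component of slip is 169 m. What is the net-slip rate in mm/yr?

1.45 mm/yr

dip-slip = throw / sin(dip) = 169 / sin(68°) = 182.3 m
net slip = dip-slip / sin(rake) = 182.3 / sin(21.3°) = 501.8 m
rate = 501.8 m / 345 ka = 0.00145 m/yr = 1.45 mm/yr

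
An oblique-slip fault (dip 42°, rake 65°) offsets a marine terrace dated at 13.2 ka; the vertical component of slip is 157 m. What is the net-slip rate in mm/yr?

19.6 mm/yr

dip-slip = throw / sin(dip) = 157 / sin(42°) = 234.6 m
net slip = dip-slip / sin(rake) = 234.6 / sin(65°) = 258.9 m
rate = 258.9 m / 13.2 ka = 0.0196 m/yr = 19.6 mm/yr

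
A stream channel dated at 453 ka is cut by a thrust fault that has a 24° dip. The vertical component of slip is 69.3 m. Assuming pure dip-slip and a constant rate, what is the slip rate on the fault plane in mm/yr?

dip-slip = throw / sin(dip) = 69.3 m / sin(24°) = 170.4 m
rate = 170.4 m / 453 ka = 0.000376 m/yr = 0.376 mm/yr

0.376 mm/yr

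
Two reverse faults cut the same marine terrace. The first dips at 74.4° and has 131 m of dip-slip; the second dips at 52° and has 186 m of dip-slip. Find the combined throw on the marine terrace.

273 m

throw_A = 131 × sin(74.4°) = 126.2 m
throw_B = 186 × sin(52°) = 146.6 m
total = 126.2 + 146.6 = 273 m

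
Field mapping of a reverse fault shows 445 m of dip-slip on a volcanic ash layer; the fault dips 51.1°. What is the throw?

346 m

throw = dip-slip × sin(dip) = 445 m × sin(51.1°) = 346 m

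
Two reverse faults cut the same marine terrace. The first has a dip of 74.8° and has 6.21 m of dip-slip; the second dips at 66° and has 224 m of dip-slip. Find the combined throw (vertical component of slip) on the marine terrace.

211 m

throw_A = 6.21 × sin(74.8°) = 5.993 m
throw_B = 224 × sin(66°) = 204.6 m
total = 5.993 + 204.6 = 211 m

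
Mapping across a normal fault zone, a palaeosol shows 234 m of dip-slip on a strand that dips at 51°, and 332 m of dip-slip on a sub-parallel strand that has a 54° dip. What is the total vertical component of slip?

throw_A = 234 × sin(51°) = 181.9 m
throw_B = 332 × sin(54°) = 268.6 m
total = 181.9 + 268.6 = 450 m

450 m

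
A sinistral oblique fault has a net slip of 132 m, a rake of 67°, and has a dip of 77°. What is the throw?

118 m

dip-slip = net slip × sin(rake) = 132 m × sin(67°) = 121.5 m
throw = dip-slip × sin(dip) = 121.5 × sin(77°) = 118 m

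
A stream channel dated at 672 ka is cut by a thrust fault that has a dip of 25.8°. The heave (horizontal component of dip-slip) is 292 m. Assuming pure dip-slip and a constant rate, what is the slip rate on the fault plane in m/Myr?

dip-slip = heave / cos(dip) = 292 m / cos(25.8°) = 324.3 m
rate = 324.3 m / 672 ka = 0.000483 m/yr = 483 m/Myr

483 m/Myr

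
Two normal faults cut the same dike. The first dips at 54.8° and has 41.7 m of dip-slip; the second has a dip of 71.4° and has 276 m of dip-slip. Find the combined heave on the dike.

112 m

heave_A = 41.7 × cos(54.8°) = 24.04 m
heave_B = 276 × cos(71.4°) = 88.03 m
total = 24.04 + 88.03 = 112 m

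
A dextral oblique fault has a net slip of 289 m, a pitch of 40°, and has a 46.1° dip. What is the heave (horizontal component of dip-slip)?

dip-slip = net slip × sin(rake) = 289 m × sin(40°) = 185.8 m
heave = dip-slip × cos(dip) = 185.8 × cos(46.1°) = 129 m

129 m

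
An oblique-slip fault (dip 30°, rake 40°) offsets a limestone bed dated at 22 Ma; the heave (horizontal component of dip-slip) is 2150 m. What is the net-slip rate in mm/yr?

dip-slip = heave / cos(dip) = 2150 / cos(30°) = 2483 m
net slip = dip-slip / sin(rake) = 2483 / sin(40°) = 3862 m
rate = 3862 m / 22 Ma = 0.000176 m/yr = 0.176 mm/yr

0.176 mm/yr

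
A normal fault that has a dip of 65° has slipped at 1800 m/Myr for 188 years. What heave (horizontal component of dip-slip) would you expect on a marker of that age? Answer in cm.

dip-slip = rate × time = 1800 m/Myr × 188 years = 0.3384 m
heave = dip-slip × cos(dip) = 0.3384 × cos(65°) = 0.143 m = 14.3 cm

14.3 cm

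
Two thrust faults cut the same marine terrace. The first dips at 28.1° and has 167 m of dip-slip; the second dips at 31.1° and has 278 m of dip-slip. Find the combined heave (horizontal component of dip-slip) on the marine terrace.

heave_A = 167 × cos(28.1°) = 147.3 m
heave_B = 278 × cos(31.1°) = 238 m
total = 147.3 + 238 = 385 m

385 m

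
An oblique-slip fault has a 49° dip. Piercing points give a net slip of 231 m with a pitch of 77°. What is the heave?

148 m

dip-slip = net slip × sin(rake) = 231 m × sin(77°) = 225.1 m
heave = dip-slip × cos(dip) = 225.1 × cos(49°) = 148 m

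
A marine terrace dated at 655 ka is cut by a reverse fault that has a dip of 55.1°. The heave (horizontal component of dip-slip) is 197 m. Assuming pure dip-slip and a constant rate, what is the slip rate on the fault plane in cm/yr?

0.0526 cm/yr

dip-slip = heave / cos(dip) = 197 m / cos(55.1°) = 344.3 m
rate = 344.3 m / 655 ka = 0.000526 m/yr = 0.0526 cm/yr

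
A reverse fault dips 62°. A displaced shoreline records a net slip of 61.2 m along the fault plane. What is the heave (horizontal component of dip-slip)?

heave = dip-slip × cos(dip) = 61.2 m × cos(62°) = 28.7 m

28.7 m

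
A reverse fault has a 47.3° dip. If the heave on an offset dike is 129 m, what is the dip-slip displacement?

190 m

dip-slip = heave / cos(dip) = 129 / cos(47.3°) = 190 m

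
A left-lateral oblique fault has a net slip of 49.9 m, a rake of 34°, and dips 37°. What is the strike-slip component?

strike-slip = net slip × cos(rake) = 49.9 m × cos(34°) = 41.4 m

41.4 m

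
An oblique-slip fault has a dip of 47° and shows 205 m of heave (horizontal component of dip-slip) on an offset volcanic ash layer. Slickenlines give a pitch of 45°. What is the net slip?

425 m

dip-slip = heave / cos(dip) = 205 / cos(47°) = 300.6 m
net slip = dip-slip / sin(rake) = 300.6 / sin(45°) = 425 m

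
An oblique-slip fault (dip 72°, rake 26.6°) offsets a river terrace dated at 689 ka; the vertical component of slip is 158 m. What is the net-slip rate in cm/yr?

0.0539 cm/yr

dip-slip = throw / sin(dip) = 158 / sin(72°) = 166.1 m
net slip = dip-slip / sin(rake) = 166.1 / sin(26.6°) = 371 m
rate = 371 m / 689 ka = 0.000539 m/yr = 0.0539 cm/yr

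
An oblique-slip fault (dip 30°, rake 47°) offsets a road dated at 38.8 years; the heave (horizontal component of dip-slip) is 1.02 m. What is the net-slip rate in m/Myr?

41500 m/Myr

dip-slip = heave / cos(dip) = 1.02 / cos(30°) = 1.178 m
net slip = dip-slip / sin(rake) = 1.178 / sin(47°) = 1.610 m
rate = 1.610 m / 38.8 years = 0.0415 m/yr = 41500 m/Myr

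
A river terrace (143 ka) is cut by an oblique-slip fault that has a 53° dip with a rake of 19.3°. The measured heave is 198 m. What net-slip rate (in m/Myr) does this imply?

6960 m/Myr

dip-slip = heave / cos(dip) = 198 / cos(53°) = 329 m
net slip = dip-slip / sin(rake) = 329 / sin(19.3°) = 995.4 m
rate = 995.4 m / 143 ka = 0.00696 m/yr = 6960 m/Myr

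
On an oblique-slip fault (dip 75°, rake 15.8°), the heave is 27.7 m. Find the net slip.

393 m

dip-slip = heave / cos(dip) = 27.7 / cos(75°) = 107 m
net slip = dip-slip / sin(rake) = 107 / sin(15.8°) = 393 m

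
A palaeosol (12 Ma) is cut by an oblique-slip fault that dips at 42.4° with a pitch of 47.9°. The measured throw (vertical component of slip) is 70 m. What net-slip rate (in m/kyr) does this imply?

0.0117 m/kyr

dip-slip = throw / sin(dip) = 70 / sin(42.4°) = 103.8 m
net slip = dip-slip / sin(rake) = 103.8 / sin(47.9°) = 139.9 m
rate = 139.9 m / 12 Ma = 0.0000117 m/yr = 0.0117 m/kyr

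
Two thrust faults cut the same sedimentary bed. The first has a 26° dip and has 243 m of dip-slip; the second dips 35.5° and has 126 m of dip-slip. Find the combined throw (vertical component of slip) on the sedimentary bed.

180 m

throw_A = 243 × sin(26°) = 106.5 m
throw_B = 126 × sin(35.5°) = 73.17 m
total = 106.5 + 73.17 = 180 m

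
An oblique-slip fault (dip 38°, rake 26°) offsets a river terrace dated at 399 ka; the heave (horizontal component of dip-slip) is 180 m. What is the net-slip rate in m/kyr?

dip-slip = heave / cos(dip) = 180 / cos(38°) = 228.4 m
net slip = dip-slip / sin(rake) = 228.4 / sin(26°) = 521.1 m
rate = 521.1 m / 399 ka = 0.00131 m/yr = 1.31 m/kyr

1.31 m/kyr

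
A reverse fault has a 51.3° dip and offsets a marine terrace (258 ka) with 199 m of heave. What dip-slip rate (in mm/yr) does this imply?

dip-slip = heave / cos(dip) = 199 m / cos(51.3°) = 318.3 m
rate = 318.3 m / 258 ka = 0.00123 m/yr = 1.23 mm/yr

1.23 mm/yr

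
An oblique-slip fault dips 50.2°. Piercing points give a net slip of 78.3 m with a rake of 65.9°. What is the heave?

45.8 m

dip-slip = net slip × sin(rake) = 78.3 m × sin(65.9°) = 71.47 m
heave = dip-slip × cos(dip) = 71.47 × cos(50.2°) = 45.8 m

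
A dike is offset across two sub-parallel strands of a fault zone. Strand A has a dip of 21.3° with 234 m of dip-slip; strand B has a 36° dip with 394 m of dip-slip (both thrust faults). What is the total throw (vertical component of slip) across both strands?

317 m

throw_A = 234 × sin(21.3°) = 85 m
throw_B = 394 × sin(36°) = 231.6 m
total = 85 + 231.6 = 317 m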